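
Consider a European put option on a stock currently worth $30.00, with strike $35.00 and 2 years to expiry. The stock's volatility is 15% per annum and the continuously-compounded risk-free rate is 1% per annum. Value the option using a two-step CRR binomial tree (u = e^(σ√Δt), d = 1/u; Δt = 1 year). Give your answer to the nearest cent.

CRR parameters: u = e^(σ√Δt) = e^(0.15·√1) = 1.1618, d = 1/u = 0.8607
Per-period rate: rΔt = 0.01·1 = 0.01, so R = e^0.01 = 1.0101
Risk-neutral probability p = (e^0.01 − 0.8607)/(1.1618 − 0.8607) = 0.1493/0.3011 = 0.4959
Terminal stock prices: S_uu = 40.5, S_ud = 30, S_dd = 22.22
Terminal payoffs (K − S): max(-5.496, 0) = 0, max(5, 0) = 5, max(12.78, 0) = 12.78
Node u (S = 34.86): V_u = e^(−0.01)·[0.4959·0.0000 + 0.5041·5.0000] = 2.4952
Node d (S = 25.82): V_d = e^(−0.01)·[0.4959·5.0000 + 0.5041·12.7755] = 8.8305
Node 0 (S = 30): V_0 = e^(−0.01)·[0.4959·2.4952 + 0.5041·8.8305] = 5.6319

$5.63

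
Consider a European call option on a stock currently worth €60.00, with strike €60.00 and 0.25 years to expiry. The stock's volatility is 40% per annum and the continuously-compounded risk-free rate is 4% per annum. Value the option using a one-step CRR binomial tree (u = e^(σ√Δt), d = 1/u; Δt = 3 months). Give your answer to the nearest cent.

CRR parameters: u = e^(σ√Δt) = e^(0.4·√0.25) = 1.2214, d = 1/u = 0.8187
Per-period rate: rΔt = 0.04·0.25 = 0.01, so R = e^0.01 = 1.0101
Risk-neutral probability p = (e^0.01 − 0.8187)/(1.2214 − 0.8187) = 0.1913/0.4027 = 0.4751
Terminal stock prices: S_u = 73.28, S_d = 49.12
Terminal payoffs (S − K): max(13.28, 0) = 13.28, max(-10.88, 0) = 0
Node 0 (S = 60): V_0 = e^(−0.01)·[0.4751·13.2842 + 0.5249·0.0000] = 6.2488

€6.25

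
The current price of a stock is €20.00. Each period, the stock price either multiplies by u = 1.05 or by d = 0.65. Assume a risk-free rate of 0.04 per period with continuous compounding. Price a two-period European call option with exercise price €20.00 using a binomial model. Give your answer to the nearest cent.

€1.81

Risk-neutral probability p = (e^0.04 − 0.65)/(1.05 − 0.65) = 0.3908/0.4000 = 0.9770
Terminal stock prices: S_uu = 22.05, S_ud = 13.65, S_dd = 8.45
Terminal payoffs (S − K): max(2.05, 0) = 2.05, max(-6.35, 0) = 0, max(-11.55, 0) = 0
Node u (S = 21): V_u = e^(−0.04)·[0.9770·2.0500 + 0.0230·0.0000] = 1.9244
Node d (S = 13): V_d = e^(−0.04)·[0.9770·0.0000 + 0.0230·0.0000] = 0.0000
Node 0 (S = 20): V_0 = e^(−0.04)·[0.9770·1.9244 + 0.0230·0.0000] = 1.8064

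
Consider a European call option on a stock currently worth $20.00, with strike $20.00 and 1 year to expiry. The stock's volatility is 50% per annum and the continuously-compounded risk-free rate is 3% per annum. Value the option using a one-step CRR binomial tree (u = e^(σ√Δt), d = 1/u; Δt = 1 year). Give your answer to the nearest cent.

CRR parameters: u = e^(σ√Δt) = e^(0.5·√1) = 1.6487, d = 1/u = 0.6065
Per-period rate: rΔt = 0.03·1 = 0.03, so R = e^0.03 = 1.0305
Risk-neutral probability p = (e^0.03 − 0.6065)/(1.6487 − 0.6065) = 0.4239/1.0422 = 0.4068
Terminal stock prices: S_u = 32.97, S_d = 12.13
Terminal payoffs (S − K): max(12.97, 0) = 12.97, max(-7.869, 0) = 0
Node 0 (S = 20): V_0 = e^(−0.03)·[0.4068·12.9744 + 0.5932·0.0000] = 5.1215

$5.12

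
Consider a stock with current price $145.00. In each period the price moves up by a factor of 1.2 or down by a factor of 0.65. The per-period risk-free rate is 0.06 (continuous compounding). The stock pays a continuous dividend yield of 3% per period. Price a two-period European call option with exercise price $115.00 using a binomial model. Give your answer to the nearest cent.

Per-period risk-free factor R = e^0.06 = 1.0618; dividend-adjusted growth = e^(0.06−0.03) = 1.0305.
Risk-neutral probability p = (1.0305 − 0.65)/(1.2 − 0.65) = 0.3805/0.5500 = 0.6917
Terminal stock prices: S_uu = 208.8, S_ud = 113.1, S_dd = 61.26
Terminal payoffs (S − K): max(93.8, 0) = 93.8, max(-1.9, 0) = 0, max(-53.74, 0) = 0
Node u (S = 174): V_u = e^(−0.06)·[0.6917·93.8000 + 0.3083·0.0000] = 61.1062
Node d (S = 94.25): V_d = e^(−0.06)·[0.6917·0.0000 + 0.3083·0.0000] = 0.0000
Node 0 (S = 145): V_0 = e^(−0.06)·[0.6917·61.1062 + 0.3083·0.0000] = 39.8078

$39.81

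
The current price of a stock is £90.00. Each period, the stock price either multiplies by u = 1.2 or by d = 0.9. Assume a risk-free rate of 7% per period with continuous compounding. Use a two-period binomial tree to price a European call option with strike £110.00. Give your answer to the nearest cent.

£5.63

Risk-neutral probability p = (e^0.07 − 0.9)/(1.2 − 0.9) = 0.1725/0.3000 = 0.5750
Terminal stock prices: S_uu = 129.6, S_ud = 97.2, S_dd = 72.9
Terminal payoffs (S − K): max(19.6, 0) = 19.6, max(-12.8, 0) = 0, max(-37.1, 0) = 0
Node u (S = 108): V_u = e^(−0.07)·[0.5750·19.6000 + 0.4250·0.0000] = 10.5086
Node d (S = 81): V_d = e^(−0.07)·[0.5750·0.0000 + 0.4250·0.0000] = 0.0000
Node 0 (S = 90): V_0 = e^(−0.07)·[0.5750·10.5086 + 0.4250·0.0000] = 5.6342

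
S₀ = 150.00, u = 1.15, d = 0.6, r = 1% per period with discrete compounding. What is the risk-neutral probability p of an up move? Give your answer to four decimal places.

p = 0.7455

Risk-neutral probability p = (1 + 0.01 − 0.6)/(1.15 − 0.6) = 0.4100/0.5500 = 0.7455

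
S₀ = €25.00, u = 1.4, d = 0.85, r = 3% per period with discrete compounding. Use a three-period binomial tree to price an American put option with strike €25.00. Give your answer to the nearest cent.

€2.96

Risk-neutral probability p = (1 + 0.03 − 0.85)/(1.4 − 0.85) = 0.1800/0.5500 = 0.3273
Terminal stock prices: S_uuu = 68.6, S_uud = 41.65, S_udd = 25.29, S_ddd = 15.35
Terminal payoffs (K − S): max(-43.6, 0) = 0, max(-16.65, 0) = 0, max(-0.2875, 0) = 0, max(9.647, 0) = 9.647
Node uu (S = 49): continuation = 1/1.03·[0.3273·0.0000 + 0.6727·0.0000] = 0.0000; exercise value = 0.0000 ≤ continuation, so V_uu = 0.0000
Node ud (S = 29.75): continuation = 1/1.03·[0.3273·0.0000 + 0.6727·0.0000] = 0.0000; exercise value = 0.0000 ≤ continuation, so V_ud = 0.0000
Node dd (S = 18.06): continuation = 1/1.03·[0.3273·0.0000 + 0.6727·9.6469] = 6.3007; exercise value = 6.9375 > continuation, so V_dd = 6.9375 (exercise)
Node u (S = 35): continuation = 1/1.03·[0.3273·0.0000 + 0.6727·0.0000] = 0.0000; exercise value = 0.0000 ≤ continuation, so V_u = 0.0000
Node d (S = 21.25): continuation = 1/1.03·[0.3273·0.0000 + 0.6727·6.9375] = 4.5311; exercise value = 3.7500 ≤ continuation, so V_d = 4.5311
Node 0 (S = 25): continuation = 1/1.03·[0.3273·0.0000 + 0.6727·4.5311] = 2.9594; exercise value = 0.0000 ≤ continuation, so V_0 = 2.9594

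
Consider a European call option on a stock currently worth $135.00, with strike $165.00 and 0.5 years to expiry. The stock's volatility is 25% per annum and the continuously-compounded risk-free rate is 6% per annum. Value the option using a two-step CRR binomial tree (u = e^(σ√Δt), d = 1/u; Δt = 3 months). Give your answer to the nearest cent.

$2.27

CRR parameters: u = e^(σ√Δt) = e^(0.25·√0.25) = 1.1331, d = 1/u = 0.8825
Per-period rate: rΔt = 0.06·0.25 = 0.015, so R = e^0.015 = 1.0151
Risk-neutral probability p = (e^0.015 − 0.8825)/(1.1331 − 0.8825) = 0.1326/0.2507 = 0.5291
Terminal stock prices: S_uu = 173.3, S_ud = 135, S_dd = 105.1
Terminal payoffs (S − K): max(8.343, 0) = 8.343, max(-30, 0) = 0, max(-59.86, 0) = 0
Node u (S = 153): V_u = e^(−0.015)·[0.5291·8.3434 + 0.4709·0.0000] = 4.3487
Node d (S = 119.1): V_d = e^(−0.015)·[0.5291·0.0000 + 0.4709·0.0000] = 0.0000
Node 0 (S = 135): V_0 = e^(−0.015)·[0.5291·4.3487 + 0.4709·0.0000] = 2.2666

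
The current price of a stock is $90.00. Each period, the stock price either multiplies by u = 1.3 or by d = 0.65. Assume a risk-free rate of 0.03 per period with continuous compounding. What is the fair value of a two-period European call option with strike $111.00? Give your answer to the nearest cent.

Risk-neutral probability p = (e^0.03 − 0.65)/(1.3 − 0.65) = 0.3805/0.6500 = 0.5853
Terminal stock prices: S_uu = 152.1, S_ud = 76.05, S_dd = 38.03
Terminal payoffs (S − K): max(41.1, 0) = 41.1, max(-34.95, 0) = 0, max(-72.97, 0) = 0
Node u (S = 117): V_u = e^(−0.03)·[0.5853·41.1000 + 0.4147·0.0000] = 23.3455
Node d (S = 58.5): V_d = e^(−0.03)·[0.5853·0.0000 + 0.4147·0.0000] = 0.0000
Node 0 (S = 90): V_0 = e^(−0.03)·[0.5853·23.3455 + 0.4147·0.0000] = 13.2606

$13.26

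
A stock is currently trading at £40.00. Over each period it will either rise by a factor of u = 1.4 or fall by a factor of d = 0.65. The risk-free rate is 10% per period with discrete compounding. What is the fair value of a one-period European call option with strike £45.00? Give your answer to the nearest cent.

£6.00

Risk-neutral probability p = (1 + 0.1 − 0.65)/(1.4 − 0.65) = 0.4500/0.7500 = 0.6000
Terminal stock prices: S_u = 56, S_d = 26
Terminal payoffs (S − K): max(11, 0) = 11, max(-19, 0) = 0
Node 0 (S = 40): V_0 = 1/1.1·[0.6000·11.0000 + 0.4000·0.0000] = 6.0000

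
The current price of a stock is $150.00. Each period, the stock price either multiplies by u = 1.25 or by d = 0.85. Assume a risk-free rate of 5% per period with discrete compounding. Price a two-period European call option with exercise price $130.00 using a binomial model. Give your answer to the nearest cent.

Risk-neutral probability p = (1 + 0.05 − 0.85)/(1.25 − 0.85) = 0.2000/0.4000 = 0.5000
Terminal stock prices: S_uu = 234.4, S_ud = 159.4, S_dd = 108.4
Terminal payoffs (S − K): max(104.4, 0) = 104.4, max(29.38, 0) = 29.38, max(-21.63, 0) = 0
Node u (S = 187.5): V_u = 1/1.05·[0.5000·104.3750 + 0.5000·29.3750] = 63.6905
Node d (S = 127.5): V_d = 1/1.05·[0.5000·29.3750 + 0.5000·0.0000] = 13.9881
Node 0 (S = 150): V_0 = 1/1.05·[0.5000·63.6905 + 0.5000·13.9881] = 36.9898

$36.99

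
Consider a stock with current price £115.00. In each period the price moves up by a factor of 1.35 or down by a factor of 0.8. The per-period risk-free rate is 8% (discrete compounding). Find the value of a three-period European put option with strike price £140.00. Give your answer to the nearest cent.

£19.49

Risk-neutral probability p = (1 + 0.08 − 0.8)/(1.35 − 0.8) = 0.2800/0.5500 = 0.5091
Terminal stock prices: S_uuu = 282.9, S_uud = 167.7, S_udd = 99.36, S_ddd = 58.88
Terminal payoffs (K − S): max(-142.9, 0) = 0, max(-27.67, 0) = 0, max(40.64, 0) = 40.64, max(81.12, 0) = 81.12
Node uu (S = 209.6): V_uu = 1/1.08·[0.5091·0.0000 + 0.4909·0.0000] = 0.0000
Node ud (S = 124.2): V_ud = 1/1.08·[0.5091·0.0000 + 0.4909·40.6400] = 18.4727
Node dd (S = 73.6): V_dd = 1/1.08·[0.5091·40.6400 + 0.4909·81.1200] = 56.0296
Node u (S = 155.2): V_u = 1/1.08·[0.5091·0.0000 + 0.4909·18.4727] = 8.3967
Node d (S = 92): V_d = 1/1.08·[0.5091·18.4727 + 0.4909·56.0296] = 34.1757
Node 0 (S = 115): V_0 = 1/1.08·[0.5091·8.3967 + 0.4909·34.1757] = 19.4924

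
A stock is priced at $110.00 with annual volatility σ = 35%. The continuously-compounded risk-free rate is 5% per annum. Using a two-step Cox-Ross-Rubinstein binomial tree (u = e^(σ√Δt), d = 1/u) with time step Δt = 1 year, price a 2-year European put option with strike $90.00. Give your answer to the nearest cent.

$8.48

CRR parameters: u = e^(σ√Δt) = e^(0.35·√1) = 1.4191, d = 1/u = 0.7047
Per-period rate: rΔt = 0.05·1 = 0.05, so R = e^0.05 = 1.0513
Risk-neutral probability p = (e^0.05 − 0.7047)/(1.4191 − 0.7047) = 0.3466/0.7144 = 0.4852
Terminal stock prices: S_uu = 221.5, S_ud = 110, S_dd = 54.62
Terminal payoffs (K − S): max(-131.5, 0) = 0, max(-20, 0) = 0, max(35.38, 0) = 35.38
Node u (S = 156.1): V_u = e^(−0.05)·[0.4852·0.0000 + 0.5148·0.0000] = 0.0000
Node d (S = 77.52): V_d = e^(−0.05)·[0.4852·0.0000 + 0.5148·35.3756] = 17.3248
Node 0 (S = 110): V_0 = e^(−0.05)·[0.4852·0.0000 + 0.5148·17.3248] = 8.4846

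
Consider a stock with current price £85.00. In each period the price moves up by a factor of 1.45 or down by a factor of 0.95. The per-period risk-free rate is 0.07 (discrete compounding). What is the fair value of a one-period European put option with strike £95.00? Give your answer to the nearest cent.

Risk-neutral probability p = (1 + 0.07 − 0.95)/(1.45 − 0.95) = 0.1200/0.5000 = 0.2400
Terminal stock prices: S_u = 123.2, S_d = 80.75
Terminal payoffs (K − S): max(-28.25, 0) = 0, max(14.25, 0) = 14.25
Node 0 (S = 85): V_0 = 1/1.07·[0.2400·0.0000 + 0.7600·14.2500] = 10.1215

£10.12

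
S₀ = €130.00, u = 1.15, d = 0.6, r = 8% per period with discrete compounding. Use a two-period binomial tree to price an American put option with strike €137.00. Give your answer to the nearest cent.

€11.46

Risk-neutral probability p = (1 + 0.08 − 0.6)/(1.15 − 0.6) = 0.4800/0.5500 = 0.8727
Terminal stock prices: S_uu = 171.9, S_ud = 89.7, S_dd = 46.8
Terminal payoffs (K − S): max(-34.92, 0) = 0, max(47.3, 0) = 47.3, max(90.2, 0) = 90.2
Node u (S = 149.5): continuation = 1/1.08·[0.8727·0.0000 + 0.1273·47.3000] = 5.5741; exercise value = 0.0000 ≤ continuation, so V_u = 5.5741
Node d (S = 78): continuation = 1/1.08·[0.8727·47.3000 + 0.1273·90.2000] = 48.8519; exercise value = 59.0000 > continuation, so V_d = 59.0000 (exercise)
Node 0 (S = 130): continuation = 1/1.08·[0.8727·5.5741 + 0.1273·59.0000] = 11.4572; exercise value = 7.0000 ≤ continuation, so V_0 = 11.4572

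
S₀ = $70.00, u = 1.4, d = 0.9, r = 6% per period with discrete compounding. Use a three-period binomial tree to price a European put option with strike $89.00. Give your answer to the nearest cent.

Risk-neutral probability p = (1 + 0.06 − 0.9)/(1.4 − 0.9) = 0.1600/0.5000 = 0.3200
Terminal stock prices: S_uuu = 192.1, S_uud = 123.5, S_udd = 79.38, S_ddd = 51.03
Terminal payoffs (K − S): max(-103.1, 0) = 0, max(-34.48, 0) = 0, max(9.62, 0) = 9.62, max(37.97, 0) = 37.97
Node uu (S = 137.2): V_uu = 1/1.06·[0.3200·0.0000 + 0.6800·0.0000] = 0.0000
Node ud (S = 88.2): V_ud = 1/1.06·[0.3200·0.0000 + 0.6800·9.6200] = 6.1713
Node dd (S = 56.7): V_dd = 1/1.06·[0.3200·9.6200 + 0.6800·37.9700] = 27.2623
Node u (S = 98): V_u = 1/1.06·[0.3200·0.0000 + 0.6800·6.1713] = 3.9590
Node d (S = 63): V_d = 1/1.06·[0.3200·6.1713 + 0.6800·27.2623] = 19.3520
Node 0 (S = 70): V_0 = 1/1.06·[0.3200·3.9590 + 0.6800·19.3520] = 13.6097

$13.61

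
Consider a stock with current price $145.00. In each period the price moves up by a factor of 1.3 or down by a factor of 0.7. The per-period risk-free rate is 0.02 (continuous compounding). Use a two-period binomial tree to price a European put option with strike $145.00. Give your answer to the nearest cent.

Risk-neutral probability p = (e^0.02 − 0.7)/(1.3 − 0.7) = 0.3202/0.6000 = 0.5337
Terminal stock prices: S_uu = 245.1, S_ud = 131.9, S_dd = 71.05
Terminal payoffs (K − S): max(-100.1, 0) = 0, max(13.05, 0) = 13.05, max(73.95, 0) = 73.95
Node u (S = 188.5): V_u = e^(−0.02)·[0.5337·0.0000 + 0.4663·13.0500] = 5.9651
Node d (S = 101.5): V_d = e^(−0.02)·[0.5337·13.0500 + 0.4663·73.9500] = 40.6288
Node 0 (S = 145): V_0 = e^(−0.02)·[0.5337·5.9651 + 0.4663·40.6288] = 21.6917

$21.69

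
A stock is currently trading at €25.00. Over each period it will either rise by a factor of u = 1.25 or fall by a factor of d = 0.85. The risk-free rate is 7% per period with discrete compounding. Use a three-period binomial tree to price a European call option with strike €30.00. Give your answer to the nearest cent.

€3.62

Risk-neutral probability p = (1 + 0.07 − 0.85)/(1.25 − 0.85) = 0.2200/0.4000 = 0.5500
Terminal stock prices: S_uuu = 48.83, S_uud = 33.2, S_udd = 22.58, S_ddd = 15.35
Terminal payoffs (S − K): max(18.83, 0) = 18.83, max(3.203, 0) = 3.203, max(-7.422, 0) = 0, max(-14.65, 0) = 0
Node uu (S = 39.06): V_uu = 1/1.07·[0.5500·18.8281 + 0.4500·3.2031] = 11.0251
Node ud (S = 26.56): V_ud = 1/1.07·[0.5500·3.2031 + 0.4500·0.0000] = 1.6465
Node dd (S = 18.06): V_dd = 1/1.07·[0.5500·0.0000 + 0.4500·0.0000] = 0.0000
Node u (S = 31.25): V_u = 1/1.07·[0.5500·11.0251 + 0.4500·1.6465] = 6.3596
Node d (S = 21.25): V_d = 1/1.07·[0.5500·1.6465 + 0.4500·0.0000] = 0.8463
Node 0 (S = 25): V_0 = 1/1.07·[0.5500·6.3596 + 0.4500·0.8463] = 3.6249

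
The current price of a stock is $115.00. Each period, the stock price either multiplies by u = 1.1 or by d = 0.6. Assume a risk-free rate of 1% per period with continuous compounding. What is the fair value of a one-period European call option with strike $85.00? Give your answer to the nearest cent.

Risk-neutral probability p = (e^0.01 − 0.6)/(1.1 − 0.6) = 0.4101/0.5000 = 0.8201
Terminal stock prices: S_u = 126.5, S_d = 69
Terminal payoffs (S − K): max(41.5, 0) = 41.5, max(-16, 0) = 0
Node 0 (S = 115): V_0 = e^(−0.01)·[0.8201·41.5000 + 0.1799·0.0000] = 33.6955

$33.70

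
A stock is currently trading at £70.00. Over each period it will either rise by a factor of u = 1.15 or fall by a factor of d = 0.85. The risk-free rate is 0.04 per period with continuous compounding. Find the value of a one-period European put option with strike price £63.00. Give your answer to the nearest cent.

£1.22

Risk-neutral probability p = (e^0.04 − 0.85)/(1.15 − 0.85) = 0.1908/0.3000 = 0.6360
Terminal stock prices: S_u = 80.5, S_d = 59.5
Terminal payoffs (K − S): max(-17.5, 0) = 0, max(3.5, 0) = 3.5
Node 0 (S = 70): V_0 = e^(−0.04)·[0.6360·0.0000 + 0.3640·3.5000] = 1.2239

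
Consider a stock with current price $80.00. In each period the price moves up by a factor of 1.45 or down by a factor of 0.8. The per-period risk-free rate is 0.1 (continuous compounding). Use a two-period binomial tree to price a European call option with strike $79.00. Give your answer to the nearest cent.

Risk-neutral probability p = (e^0.1 − 0.8)/(1.45 − 0.8) = 0.3052/0.6500 = 0.4695
Terminal stock prices: S_uu = 168.2, S_ud = 92.8, S_dd = 51.2
Terminal payoffs (S − K): max(89.2, 0) = 89.2, max(13.8, 0) = 13.8, max(-27.8, 0) = 0
Node u (S = 116): V_u = e^(−0.1)·[0.4695·89.2000 + 0.5305·13.8000] = 44.5178
Node d (S = 64): V_d = e^(−0.1)·[0.4695·13.8000 + 0.5305·0.0000] = 5.8625
Node 0 (S = 80): V_0 = e^(−0.1)·[0.4695·44.5178 + 0.5305·5.8625] = 21.7260

$21.73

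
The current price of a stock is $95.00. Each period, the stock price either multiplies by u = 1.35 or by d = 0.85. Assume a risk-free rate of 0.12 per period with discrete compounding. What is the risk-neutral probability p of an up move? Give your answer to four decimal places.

Risk-neutral probability p = (1 + 0.12 − 0.85)/(1.35 − 0.85) = 0.2700/0.5000 = 0.5400

p = 0.5400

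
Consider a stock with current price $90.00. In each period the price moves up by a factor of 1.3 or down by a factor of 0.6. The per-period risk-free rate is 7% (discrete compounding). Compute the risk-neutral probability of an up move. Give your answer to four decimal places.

Risk-neutral probability p = (1 + 0.07 − 0.6)/(1.3 − 0.6) = 0.4700/0.7000 = 0.6714

p = 0.6714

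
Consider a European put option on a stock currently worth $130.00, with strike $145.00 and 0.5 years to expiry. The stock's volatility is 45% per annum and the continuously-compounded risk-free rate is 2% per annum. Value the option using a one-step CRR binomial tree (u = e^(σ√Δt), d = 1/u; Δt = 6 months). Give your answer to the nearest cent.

CRR parameters: u = e^(σ√Δt) = e^(0.45·√0.5) = 1.3746, d = 1/u = 0.7275
Per-period rate: rΔt = 0.02·0.5 = 0.01, so R = e^0.01 = 1.0101
Risk-neutral probability p = (e^0.01 − 0.7275)/(1.3746 − 0.7275) = 0.2826/0.6472 = 0.4366
Terminal stock prices: S_u = 178.7, S_d = 94.57
Terminal payoffs (K − S): max(-33.7, 0) = 0, max(50.43, 0) = 50.43
Node 0 (S = 130): V_0 = e^(−0.01)·[0.4366·0.0000 + 0.5634·50.4304] = 28.1276

$28.13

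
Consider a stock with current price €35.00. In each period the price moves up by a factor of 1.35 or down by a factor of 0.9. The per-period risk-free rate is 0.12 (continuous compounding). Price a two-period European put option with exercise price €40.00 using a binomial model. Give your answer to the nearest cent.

€2.24

Risk-neutral probability p = (e^0.12 − 0.9)/(1.35 − 0.9) = 0.2275/0.4500 = 0.5055
Terminal stock prices: S_uu = 63.79, S_ud = 42.52, S_dd = 28.35
Terminal payoffs (K − S): max(-23.79, 0) = 0, max(-2.525, 0) = 0, max(11.65, 0) = 11.65
Node u (S = 47.25): V_u = e^(−0.12)·[0.5055·0.0000 + 0.4945·0.0000] = 0.0000
Node d (S = 31.5): V_d = e^(−0.12)·[0.5055·0.0000 + 0.4945·11.6500] = 5.1090
Node 0 (S = 35): V_0 = e^(−0.12)·[0.5055·0.0000 + 0.4945·5.1090] = 2.2405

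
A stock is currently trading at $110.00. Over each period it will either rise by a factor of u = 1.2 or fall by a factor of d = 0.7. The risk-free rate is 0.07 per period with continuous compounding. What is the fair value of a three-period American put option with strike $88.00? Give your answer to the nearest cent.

$3.76

Risk-neutral probability p = (e^0.07 − 0.7)/(1.2 − 0.7) = 0.3725/0.5000 = 0.7450
Terminal stock prices: S_uuu = 190.1, S_uud = 110.9, S_udd = 64.68, S_ddd = 37.73
Terminal payoffs (K − S): max(-102.1, 0) = 0, max(-22.88, 0) = 0, max(23.32, 0) = 23.32, max(50.27, 0) = 50.27
Node uu (S = 158.4): continuation = e^(−0.07)·[0.7450·0.0000 + 0.2550·0.0000] = 0.0000; exercise value = 0.0000 ≤ continuation, so V_uu = 0.0000
Node ud (S = 92.4): continuation = e^(−0.07)·[0.7450·0.0000 + 0.2550·23.3200] = 5.5442; exercise value = 0.0000 ≤ continuation, so V_ud = 5.5442
Node dd (S = 53.9): continuation = e^(−0.07)·[0.7450·23.3200 + 0.2550·50.2700] = 28.1507; exercise value = 34.1000 > continuation, so V_dd = 34.1000 (exercise)
Node u (S = 132): continuation = e^(−0.07)·[0.7450·0.0000 + 0.2550·5.5442] = 1.3181; exercise value = 0.0000 ≤ continuation, so V_u = 1.3181
Node d (S = 77): continuation = e^(−0.07)·[0.7450·5.5442 + 0.2550·34.1000] = 11.9584; exercise value = 11.0000 ≤ continuation, so V_d = 11.9584
Node 0 (S = 110): continuation = e^(−0.07)·[0.7450·1.3181 + 0.2550·11.9584] = 3.7587; exercise value = 0.0000 ≤ continuation, so V_0 = 3.7587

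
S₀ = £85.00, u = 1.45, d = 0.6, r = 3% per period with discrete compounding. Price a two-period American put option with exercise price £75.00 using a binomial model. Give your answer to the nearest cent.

£11.76

Risk-neutral probability p = (1 + 0.03 − 0.6)/(1.45 − 0.6) = 0.4300/0.8500 = 0.5059
Terminal stock prices: S_uu = 178.7, S_ud = 73.95, S_dd = 30.6
Terminal payoffs (K − S): max(-103.7, 0) = 0, max(1.05, 0) = 1.05, max(44.4, 0) = 44.4
Node u (S = 123.2): continuation = 1/1.03·[0.5059·0.0000 + 0.4941·1.0500] = 0.5037; exercise value = 0.0000 ≤ continuation, so V_u = 0.5037
Node d (S = 51): continuation = 1/1.03·[0.5059·1.0500 + 0.4941·44.4000] = 21.8155; exercise value = 24.0000 > continuation, so V_d = 24.0000 (exercise)
Node 0 (S = 85): continuation = 1/1.03·[0.5059·0.5037 + 0.4941·24.0000] = 11.7608; exercise value = 0.0000 ≤ continuation, so V_0 = 11.7608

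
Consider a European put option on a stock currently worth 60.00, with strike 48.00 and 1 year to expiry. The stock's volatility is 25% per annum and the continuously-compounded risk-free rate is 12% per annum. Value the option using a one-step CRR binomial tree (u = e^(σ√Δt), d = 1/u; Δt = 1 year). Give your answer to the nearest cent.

0.35

CRR parameters: u = e^(σ√Δt) = e^(0.25·√1) = 1.2840, d = 1/u = 0.7788
Per-period rate: rΔt = 0.12·1 = 0.12, so R = e^0.12 = 1.1275
Risk-neutral probability p = (e^0.12 − 0.7788)/(1.2840 − 0.7788) = 0.3487/0.5052 = 0.6902
Terminal stock prices: S_u = 77.04, S_d = 46.73
Terminal payoffs (K − S): max(-29.04, 0) = 0, max(1.272, 0) = 1.272
Node 0 (S = 60): V_0 = e^(−0.12)·[0.6902·0.0000 + 0.3098·1.2720] = 0.3495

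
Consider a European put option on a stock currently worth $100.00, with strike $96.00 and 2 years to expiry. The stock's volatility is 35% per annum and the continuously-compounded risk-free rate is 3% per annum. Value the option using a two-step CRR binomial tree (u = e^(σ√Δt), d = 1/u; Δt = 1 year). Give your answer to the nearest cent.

CRR parameters: u = e^(σ√Δt) = e^(0.35·√1) = 1.4191, d = 1/u = 0.7047
Per-period rate: rΔt = 0.03·1 = 0.03, so R = e^0.03 = 1.0305
Risk-neutral probability p = (e^0.03 − 0.7047)/(1.4191 − 0.7047) = 0.3258/0.7144 = 0.4560
Terminal stock prices: S_uu = 201.4, S_ud = 100, S_dd = 49.66
Terminal payoffs (K − S): max(-105.4, 0) = 0, max(-4, 0) = 0, max(46.34, 0) = 46.34
Node u (S = 141.9): V_u = e^(−0.03)·[0.4560·0.0000 + 0.5440·0.0000] = 0.0000
Node d (S = 70.47): V_d = e^(−0.03)·[0.4560·0.0000 + 0.5440·46.3415] = 24.4641
Node 0 (S = 100): V_0 = e^(−0.03)·[0.4560·0.0000 + 0.5440·24.4641] = 12.9148

$12.91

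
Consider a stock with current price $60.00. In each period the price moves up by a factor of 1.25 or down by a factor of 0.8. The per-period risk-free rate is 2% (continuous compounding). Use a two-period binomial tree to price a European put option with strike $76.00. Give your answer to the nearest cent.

$17.10

Risk-neutral probability p = (e^0.02 − 0.8)/(1.25 − 0.8) = 0.2202/0.4500 = 0.4893
Terminal stock prices: S_uu = 93.75, S_ud = 60, S_dd = 38.4
Terminal payoffs (K − S): max(-17.75, 0) = 0, max(16, 0) = 16, max(37.6, 0) = 37.6
Node u (S = 75): V_u = e^(−0.02)·[0.4893·0.0000 + 0.5107·16.0000] = 8.0088
Node d (S = 48): V_d = e^(−0.02)·[0.4893·16.0000 + 0.5107·37.6000] = 26.4951
Node 0 (S = 60): V_0 = e^(−0.02)·[0.4893·8.0088 + 0.5107·26.4951] = 17.1036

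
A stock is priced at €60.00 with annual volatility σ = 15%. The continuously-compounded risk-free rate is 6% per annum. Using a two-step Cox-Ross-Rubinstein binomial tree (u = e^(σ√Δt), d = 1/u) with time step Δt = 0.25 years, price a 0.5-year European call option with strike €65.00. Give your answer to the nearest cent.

CRR parameters: u = e^(σ√Δt) = e^(0.15·√0.25) = 1.0779, d = 1/u = 0.9277
Per-period rate: rΔt = 0.06·0.25 = 0.015, so R = e^0.015 = 1.0151
Risk-neutral probability p = (e^0.015 − 0.9277)/(1.0779 − 0.9277) = 0.0874/0.1501 = 0.5819
Terminal stock prices: S_uu = 69.71, S_ud = 60, S_dd = 51.64
Terminal payoffs (S − K): max(4.71, 0) = 4.71, max(-5, 0) = 0, max(-13.36, 0) = 0
Node u (S = 64.67): V_u = e^(−0.015)·[0.5819·4.7101 + 0.4181·0.0000] = 2.7001
Node d (S = 55.66): V_d = e^(−0.015)·[0.5819·0.0000 + 0.4181·0.0000] = 0.0000
Node 0 (S = 60): V_0 = e^(−0.015)·[0.5819·2.7001 + 0.4181·0.0000] = 1.5478

€1.55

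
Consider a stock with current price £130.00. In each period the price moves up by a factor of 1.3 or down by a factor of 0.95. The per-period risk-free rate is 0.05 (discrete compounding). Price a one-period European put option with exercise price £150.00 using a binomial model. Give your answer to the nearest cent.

£18.03

Risk-neutral probability p = (1 + 0.05 − 0.95)/(1.3 − 0.95) = 0.1000/0.3500 = 0.2857
Terminal stock prices: S_u = 169, S_d = 123.5
Terminal payoffs (K − S): max(-19, 0) = 0, max(26.5, 0) = 26.5
Node 0 (S = 130): V_0 = 1/1.05·[0.2857·0.0000 + 0.7143·26.5000] = 18.0272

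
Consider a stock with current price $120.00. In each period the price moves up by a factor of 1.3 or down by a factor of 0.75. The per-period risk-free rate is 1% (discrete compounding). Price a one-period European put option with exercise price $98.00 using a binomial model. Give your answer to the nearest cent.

$4.18

Risk-neutral probability p = (1 + 0.01 − 0.75)/(1.3 − 0.75) = 0.2600/0.5500 = 0.4727
Terminal stock prices: S_u = 156, S_d = 90
Terminal payoffs (K − S): max(-58, 0) = 0, max(8, 0) = 8
Node 0 (S = 120): V_0 = 1/1.01·[0.4727·0.0000 + 0.5273·8.0000] = 4.1764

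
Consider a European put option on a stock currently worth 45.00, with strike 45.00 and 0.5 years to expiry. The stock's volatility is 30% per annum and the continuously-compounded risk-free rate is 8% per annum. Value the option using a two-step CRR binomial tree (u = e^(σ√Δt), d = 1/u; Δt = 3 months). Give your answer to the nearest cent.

CRR parameters: u = e^(σ√Δt) = e^(0.3·√0.25) = 1.1618, d = 1/u = 0.8607
Per-period rate: rΔt = 0.08·0.25 = 0.02, so R = e^0.02 = 1.0202
Risk-neutral probability p = (e^0.02 − 0.8607)/(1.1618 − 0.8607) = 0.1595/0.3011 = 0.5297
Terminal stock prices: S_uu = 60.74, S_ud = 45, S_dd = 33.34
Terminal payoffs (K − S): max(-15.74, 0) = 0, max(0, 0) = 0, max(11.66, 0) = 11.66
Node u (S = 52.28): V_u = e^(−0.02)·[0.5297·0.0000 + 0.4703·0.0000] = 0.0000
Node d (S = 38.73): V_d = e^(−0.02)·[0.5297·0.0000 + 0.4703·11.6632] = 5.3771
Node 0 (S = 45): V_0 = e^(−0.02)·[0.5297·0.0000 + 0.4703·5.3771] = 2.4790

2.48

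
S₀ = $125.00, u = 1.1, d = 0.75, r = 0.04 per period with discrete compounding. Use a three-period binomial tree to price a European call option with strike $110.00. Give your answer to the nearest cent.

$29.59

Risk-neutral probability p = (1 + 0.04 − 0.75)/(1.1 − 0.75) = 0.2900/0.3500 = 0.8286
Terminal stock prices: S_uuu = 166.4, S_uud = 113.4, S_udd = 77.34, S_ddd = 52.73
Terminal payoffs (S − K): max(56.38, 0) = 56.38, max(3.438, 0) = 3.438, max(-32.66, 0) = 0, max(-57.27, 0) = 0
Node uu (S = 151.3): V_uu = 1/1.04·[0.8286·56.3750 + 0.1714·3.4375] = 45.4808
Node ud (S = 103.1): V_ud = 1/1.04·[0.8286·3.4375 + 0.1714·0.0000] = 2.7387
Node dd (S = 70.31): V_dd = 1/1.04·[0.8286·0.0000 + 0.1714·0.0000] = 0.0000
Node u (S = 137.5): V_u = 1/1.04·[0.8286·45.4808 + 0.1714·2.7387] = 36.6861
Node d (S = 93.75): V_d = 1/1.04·[0.8286·2.7387 + 0.1714·0.0000] = 2.1819
Node 0 (S = 125): V_0 = 1/1.04·[0.8286·36.6861 + 0.1714·2.1819] = 29.5876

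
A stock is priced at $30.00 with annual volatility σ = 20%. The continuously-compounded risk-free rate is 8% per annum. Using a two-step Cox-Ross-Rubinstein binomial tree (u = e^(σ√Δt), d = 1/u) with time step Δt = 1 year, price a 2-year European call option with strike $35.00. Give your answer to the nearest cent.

$3.59

CRR parameters: u = e^(σ√Δt) = e^(0.2·√1) = 1.2214, d = 1/u = 0.8187
Per-period rate: rΔt = 0.08·1 = 0.08, so R = e^0.08 = 1.0833
Risk-neutral probability p = (e^0.08 − 0.8187)/(1.2214 − 0.8187) = 0.2646/0.4027 = 0.6570
Terminal stock prices: S_uu = 44.75, S_ud = 30, S_dd = 20.11
Terminal payoffs (S − K): max(9.755, 0) = 9.755, max(-5, 0) = 0, max(-14.89, 0) = 0
Node u (S = 36.64): V_u = e^(−0.08)·[0.6570·9.7547 + 0.3430·0.0000] = 5.9161
Node d (S = 24.56): V_d = e^(−0.08)·[0.6570·0.0000 + 0.3430·0.0000] = 0.0000
Node 0 (S = 30): V_0 = e^(−0.08)·[0.6570·5.9161 + 0.3430·0.0000] = 3.5881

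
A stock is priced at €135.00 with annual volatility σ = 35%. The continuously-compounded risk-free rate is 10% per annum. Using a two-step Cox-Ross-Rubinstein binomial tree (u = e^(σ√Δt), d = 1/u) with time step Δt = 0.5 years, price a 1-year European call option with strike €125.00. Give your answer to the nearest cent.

CRR parameters: u = e^(σ√Δt) = e^(0.35·√0.5) = 1.2808, d = 1/u = 0.7808
Per-period rate: rΔt = 0.1·0.5 = 0.05, so R = e^0.05 = 1.0513
Risk-neutral probability p = (e^0.05 − 0.7808)/(1.2808 − 0.7808) = 0.2705/0.5000 = 0.5410
Terminal stock prices: S_uu = 221.5, S_ud = 135, S_dd = 82.29
Terminal payoffs (S − K): max(96.46, 0) = 96.46, max(10, 0) = 10, max(-42.71, 0) = 0
Node u (S = 172.9): V_u = e^(−0.05)·[0.5410·96.4617 + 0.4590·10.0000] = 54.0048
Node d (S = 105.4): V_d = e^(−0.05)·[0.5410·10.0000 + 0.4590·0.0000] = 5.1459
Node 0 (S = 135): V_0 = e^(−0.05)·[0.5410·54.0048 + 0.4590·5.1459] = 30.0373

€30.04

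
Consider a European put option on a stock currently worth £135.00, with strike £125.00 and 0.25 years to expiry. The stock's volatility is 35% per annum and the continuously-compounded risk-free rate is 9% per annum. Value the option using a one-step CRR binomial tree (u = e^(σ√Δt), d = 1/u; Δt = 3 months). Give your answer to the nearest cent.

CRR parameters: u = e^(σ√Δt) = e^(0.35·√0.25) = 1.1912, d = 1/u = 0.8395
Per-period rate: rΔt = 0.09·0.25 = 0.0225, so R = e^0.0225 = 1.0228
Risk-neutral probability p = (e^0.0225 − 0.8395)/(1.1912 − 0.8395) = 0.1833/0.3518 = 0.5210
Terminal stock prices: S_u = 160.8, S_d = 113.3
Terminal payoffs (K − S): max(-35.82, 0) = 0, max(11.67, 0) = 11.67
Node 0 (S = 135): V_0 = e^(−0.0225)·[0.5210·0.0000 + 0.4790·11.6733] = 5.4666

£5.47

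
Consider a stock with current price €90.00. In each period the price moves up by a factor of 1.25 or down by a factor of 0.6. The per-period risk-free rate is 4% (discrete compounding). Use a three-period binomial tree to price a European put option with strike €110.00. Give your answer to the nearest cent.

€25.93

Risk-neutral probability p = (1 + 0.04 − 0.6)/(1.25 − 0.6) = 0.4400/0.6500 = 0.6769
Terminal stock prices: S_uuu = 175.8, S_uud = 84.38, S_udd = 40.5, S_ddd = 19.44
Terminal payoffs (K − S): max(-65.78, 0) = 0, max(25.62, 0) = 25.62, max(69.5, 0) = 69.5, max(90.56, 0) = 90.56
Node uu (S = 140.6): V_uu = 1/1.04·[0.6769·0.0000 + 0.3231·25.6250] = 7.9604
Node ud (S = 67.5): V_ud = 1/1.04·[0.6769·25.6250 + 0.3231·69.5000] = 38.2692
Node dd (S = 32.4): V_dd = 1/1.04·[0.6769·69.5000 + 0.3231·90.5600] = 73.3692
Node u (S = 112.5): V_u = 1/1.04·[0.6769·7.9604 + 0.3231·38.2692] = 17.0697
Node d (S = 54): V_d = 1/1.04·[0.6769·38.2692 + 0.3231·73.3692] = 47.7012
Node 0 (S = 90): V_0 = 1/1.04·[0.6769·17.0697 + 0.3231·47.7012] = 25.9289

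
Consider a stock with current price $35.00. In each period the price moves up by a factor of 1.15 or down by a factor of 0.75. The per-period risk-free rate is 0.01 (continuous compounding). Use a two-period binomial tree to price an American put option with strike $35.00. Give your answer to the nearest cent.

Risk-neutral probability p = (e^0.01 − 0.75)/(1.15 − 0.75) = 0.2601/0.4000 = 0.6501
Terminal stock prices: S_uu = 46.29, S_ud = 30.19, S_dd = 19.69
Terminal payoffs (K − S): max(-11.29, 0) = 0, max(4.812, 0) = 4.812, max(15.31, 0) = 15.31
Node u (S = 40.25): continuation = e^(−0.01)·[0.6501·0.0000 + 0.3499·4.8125] = 1.6670; exercise value = 0.0000 ≤ continuation, so V_u = 1.6670
Node d (S = 26.25): continuation = e^(−0.01)·[0.6501·4.8125 + 0.3499·15.3125] = 8.4017; exercise value = 8.7500 > continuation, so V_d = 8.7500 (exercise)
Node 0 (S = 35): continuation = e^(−0.01)·[0.6501·1.6670 + 0.3499·8.7500] = 4.1039; exercise value = 0.0000 ≤ continuation, so V_0 = 4.1039

$4.10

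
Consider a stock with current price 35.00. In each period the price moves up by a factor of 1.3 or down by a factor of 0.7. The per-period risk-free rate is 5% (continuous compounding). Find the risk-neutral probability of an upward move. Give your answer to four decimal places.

Risk-neutral probability p = (e^0.05 − 0.7)/(1.3 − 0.7) = 0.3513/0.6000 = 0.5855

p = 0.5855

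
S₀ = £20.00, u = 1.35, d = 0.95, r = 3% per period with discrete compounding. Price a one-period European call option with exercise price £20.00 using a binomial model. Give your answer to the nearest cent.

£1.36

Risk-neutral probability p = (1 + 0.03 − 0.95)/(1.35 − 0.95) = 0.0800/0.4000 = 0.2000
Terminal stock prices: S_u = 27, S_d = 19
Terminal payoffs (S − K): max(7, 0) = 7, max(-1, 0) = 0
Node 0 (S = 20): V_0 = 1/1.03·[0.2000·7.0000 + 0.8000·0.0000] = 1.3592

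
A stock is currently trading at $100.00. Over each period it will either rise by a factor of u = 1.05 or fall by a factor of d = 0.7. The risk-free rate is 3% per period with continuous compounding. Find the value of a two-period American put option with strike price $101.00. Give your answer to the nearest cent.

$3.05

Risk-neutral probability p = (e^0.03 − 0.7)/(1.05 − 0.7) = 0.3305/0.3500 = 0.9442
Terminal stock prices: S_uu = 110.2, S_ud = 73.5, S_dd = 49
Terminal payoffs (K − S): max(-9.25, 0) = 0, max(27.5, 0) = 27.5, max(52, 0) = 52
Node u (S = 105): continuation = e^(−0.03)·[0.9442·0.0000 + 0.0558·27.5000] = 1.4903; exercise value = 0.0000 ≤ continuation, so V_u = 1.4903
Node d (S = 70): continuation = e^(−0.03)·[0.9442·27.5000 + 0.0558·52.0000] = 28.0150; exercise value = 31.0000 > continuation, so V_d = 31.0000 (exercise)
Node 0 (S = 100): continuation = e^(−0.03)·[0.9442·1.4903 + 0.0558·31.0000] = 3.0455; exercise value = 1.0000 ≤ continuation, so V_0 = 3.0455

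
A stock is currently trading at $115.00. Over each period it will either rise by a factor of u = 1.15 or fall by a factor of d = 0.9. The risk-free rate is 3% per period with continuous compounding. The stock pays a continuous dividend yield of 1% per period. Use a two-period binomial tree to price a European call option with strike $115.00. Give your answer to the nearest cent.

$9.97

Per-period risk-free factor R = e^0.03 = 1.0305; dividend-adjusted growth = e^(0.03−0.01) = 1.0202.
Risk-neutral probability p = (1.0202 − 0.9)/(1.15 − 0.9) = 0.1202/0.2500 = 0.4808
Terminal stock prices: S_uu = 152.1, S_ud = 119, S_dd = 93.15
Terminal payoffs (S − K): max(37.09, 0) = 37.09, max(4.025, 0) = 4.025, max(-21.85, 0) = 0
Node u (S = 132.2): V_u = e^(−0.03)·[0.4808·37.0875 + 0.5192·4.0250] = 19.3329
Node d (S = 103.5): V_d = e^(−0.03)·[0.4808·4.0250 + 0.5192·0.0000] = 1.8780
Node 0 (S = 115): V_0 = e^(−0.03)·[0.4808·19.3329 + 0.5192·1.8780] = 9.9669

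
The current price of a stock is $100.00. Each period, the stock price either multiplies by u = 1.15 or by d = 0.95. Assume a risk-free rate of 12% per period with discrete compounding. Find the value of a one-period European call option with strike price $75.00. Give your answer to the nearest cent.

$33.04

Risk-neutral probability p = (1 + 0.12 − 0.95)/(1.15 − 0.95) = 0.1700/0.2000 = 0.8500
Terminal stock prices: S_u = 115, S_d = 95
Terminal payoffs (S − K): max(40, 0) = 40, max(20, 0) = 20
Node 0 (S = 100): V_0 = 1/1.12·[0.8500·40.0000 + 0.1500·20.0000] = 33.0357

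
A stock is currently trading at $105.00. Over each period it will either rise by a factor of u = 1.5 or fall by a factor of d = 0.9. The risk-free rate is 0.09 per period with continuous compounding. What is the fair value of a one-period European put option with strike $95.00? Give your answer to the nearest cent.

Risk-neutral probability p = (e^0.09 − 0.9)/(1.5 − 0.9) = 0.1942/0.6000 = 0.3236
Terminal stock prices: S_u = 157.5, S_d = 94.5
Terminal payoffs (K − S): max(-62.5, 0) = 0, max(0.5, 0) = 0.5
Node 0 (S = 105): V_0 = e^(−0.09)·[0.3236·0.0000 + 0.6764·0.5000] = 0.3091

$0.31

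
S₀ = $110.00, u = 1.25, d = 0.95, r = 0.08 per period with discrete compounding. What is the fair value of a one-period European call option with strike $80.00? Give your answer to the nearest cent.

$35.93

Risk-neutral probability p = (1 + 0.08 − 0.95)/(1.25 − 0.95) = 0.1300/0.3000 = 0.4333
Terminal stock prices: S_u = 137.5, S_d = 104.5
Terminal payoffs (S − K): max(57.5, 0) = 57.5, max(24.5, 0) = 24.5
Node 0 (S = 110): V_0 = 1/1.08·[0.4333·57.5000 + 0.5667·24.5000] = 35.9259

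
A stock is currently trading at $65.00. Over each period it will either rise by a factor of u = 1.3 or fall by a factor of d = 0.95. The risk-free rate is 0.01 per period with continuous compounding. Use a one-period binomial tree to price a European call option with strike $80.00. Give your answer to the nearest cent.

$0.76

Risk-neutral probability p = (e^0.01 − 0.95)/(1.3 − 0.95) = 0.0601/0.3500 = 0.1716
Terminal stock prices: S_u = 84.5, S_d = 61.75
Terminal payoffs (S − K): max(4.5, 0) = 4.5, max(-18.25, 0) = 0
Node 0 (S = 65): V_0 = e^(−0.01)·[0.1716·4.5000 + 0.8284·0.0000] = 0.7644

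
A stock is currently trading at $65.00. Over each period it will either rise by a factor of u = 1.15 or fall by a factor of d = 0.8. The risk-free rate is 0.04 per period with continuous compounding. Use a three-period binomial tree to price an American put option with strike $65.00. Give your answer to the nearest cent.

$4.93

Risk-neutral probability p = (e^0.04 − 0.8)/(1.15 − 0.8) = 0.2408/0.3500 = 0.6880
Terminal stock prices: S_uuu = 98.86, S_uud = 68.77, S_udd = 47.84, S_ddd = 33.28
Terminal payoffs (K − S): max(-33.86, 0) = 0, max(-3.77, 0) = 0, max(17.16, 0) = 17.16, max(31.72, 0) = 31.72
Node uu (S = 85.96): continuation = e^(−0.04)·[0.6880·0.0000 + 0.3120·0.0000] = 0.0000; exercise value = 0.0000 ≤ continuation, so V_uu = 0.0000
Node ud (S = 59.8): continuation = e^(−0.04)·[0.6880·0.0000 + 0.3120·17.1600] = 5.1435; exercise value = 5.2000 > continuation, so V_ud = 5.2000 (exercise)
Node dd (S = 41.6): continuation = e^(−0.04)·[0.6880·17.1600 + 0.3120·31.7200] = 20.8513; exercise value = 23.4000 > continuation, so V_dd = 23.4000 (exercise)
Node u (S = 74.75): continuation = e^(−0.04)·[0.6880·0.0000 + 0.3120·5.2000] = 1.5586; exercise value = 0.0000 ≤ continuation, so V_u = 1.5586
Node d (S = 52): continuation = e^(−0.04)·[0.6880·5.2000 + 0.3120·23.4000] = 10.4513; exercise value = 13.0000 > continuation, so V_d = 13.0000 (exercise)
Node 0 (S = 65): continuation = e^(−0.04)·[0.6880·1.5586 + 0.3120·13.0000] = 4.9269; exercise value = 0.0000 ≤ continuation, so V_0 = 4.9269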